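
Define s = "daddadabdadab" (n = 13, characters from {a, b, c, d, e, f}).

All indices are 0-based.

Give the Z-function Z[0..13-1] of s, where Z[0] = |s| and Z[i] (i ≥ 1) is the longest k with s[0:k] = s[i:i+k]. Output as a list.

[13, 0, 1, 3, 0, 2, 0, 0, 3, 0, 2, 0, 0]

Z[0]=13
i=1: fresh scan; Z[1]=0
i=2: fresh scan; Z[2]=1 scan→box=[2,3)
i=3: fresh scan; Z[3]=3 scan→box=[3,6)
i=4: min(r-i=2, Z[1]=0)=0; Z[4]=0
i=5: min(r-i=1, Z[2]=1)=1; Z[5]=2 scan→box=[5,7)
i=6: min(r-i=1, Z[1]=0)=0; Z[6]=0
i=7: fresh scan; Z[7]=0
i=8: fresh scan; Z[8]=3 scan→box=[8,11)
i=9: min(r-i=2, Z[1]=0)=0; Z[9]=0
i=10: min(r-i=1, Z[2]=1)=1; Z[10]=2 scan→box=[10,12)
i=11: min(r-i=1, Z[1]=0)=0; Z[11]=0
i=12: fresh scan; Z[12]=0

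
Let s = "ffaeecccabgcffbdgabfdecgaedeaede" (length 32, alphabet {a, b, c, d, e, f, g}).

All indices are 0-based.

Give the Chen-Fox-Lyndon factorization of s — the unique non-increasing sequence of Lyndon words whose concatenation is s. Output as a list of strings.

emit factor 1: 'f' (i=0, period=1)
emit factor 2: 'f' (i=1, period=1)
emit factor 3: 'aeeccc' (i=2, period=6)
emit factor 4: 'abgcffbdg' (i=8, period=9)
emit factor 5: 'abfdecgaedeaede' (i=17, period=15)

["f", "f", "aeeccc", "abgcffbdg", "abfdecgaedeaede"]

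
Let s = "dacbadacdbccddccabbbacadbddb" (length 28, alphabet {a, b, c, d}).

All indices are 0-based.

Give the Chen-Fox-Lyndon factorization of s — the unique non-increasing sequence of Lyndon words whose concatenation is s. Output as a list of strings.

["d", "acbadacdbccddcc", "abbbacadbddb"]

emit factor 1: 'd' (i=0, period=1)
emit factor 2: 'acbadacdbccddcc' (i=1, period=15)
emit factor 3: 'abbbacadbddb' (i=16, period=12)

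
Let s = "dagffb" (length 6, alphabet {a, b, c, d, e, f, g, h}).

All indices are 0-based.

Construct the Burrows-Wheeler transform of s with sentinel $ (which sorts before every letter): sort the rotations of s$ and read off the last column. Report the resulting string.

bdf$fga

rank  rotation last
    0  $dagffb  b
    1  agffb$d  d
    2  b$dagff  f
    3  dagffb$  $
    4  fb$dagf  f
    5  ffb$dag  g
    6  gffb$da  a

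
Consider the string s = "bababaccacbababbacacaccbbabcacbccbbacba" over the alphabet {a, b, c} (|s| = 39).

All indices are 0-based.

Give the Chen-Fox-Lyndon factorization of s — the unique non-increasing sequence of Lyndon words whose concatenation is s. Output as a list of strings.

["b", "ababaccacbababbacacaccbbabcacbccbbacb", "a"]

emit factor 1: 'b' (i=0, period=1)
emit factor 2: 'ababaccacbababbacacaccbbabcacbccbbacb' (i=1, period=37)
emit factor 3: 'a' (i=38, period=1)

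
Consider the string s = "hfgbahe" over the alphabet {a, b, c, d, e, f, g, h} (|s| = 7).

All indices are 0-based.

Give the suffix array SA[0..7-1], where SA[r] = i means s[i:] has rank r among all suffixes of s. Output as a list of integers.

[4, 3, 6, 1, 2, 5, 0]

rank→(start, suffix):
  0 → (4, 'ahe')
  1 → (3, 'bahe')
  2 → (6, 'e')
  3 → (1, 'fgbahe')
  4 → (2, 'gbahe')
  5 → (5, 'he')
  6 → (0, 'hfgbahe')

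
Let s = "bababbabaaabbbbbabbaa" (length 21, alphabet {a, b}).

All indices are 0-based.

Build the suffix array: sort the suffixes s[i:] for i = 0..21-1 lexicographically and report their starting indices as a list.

[20, 19, 8, 9, 6, 1, 16, 3, 10, 18, 7, 5, 0, 15, 2, 17, 4, 14, 13, 12, 11]

sorted suffixes:
  #0 SA[0]=20  'a'
  #1 SA[1]=19  'aa'
  #2 SA[2]=8  'aaabbbbbabbaa'
  #3 SA[3]=9  'aabbbbbabbaa'
  #4 SA[4]=6  'abaaabbbbbabbaa'
  #5 SA[5]=1  'ababbabaaabbbbbabbaa'
  #6 SA[6]=16  'abbaa'
  #7 SA[7]=3  'abbabaaabbbbbabbaa'
  #8 SA[8]=10  'abbbbbabbaa'
  #9 SA[9]=18  'baa'
  #10 SA[10]=7  'baaabbbbbabbaa'
  #11 SA[11]=5  'babaaabbbbbabbaa'
  #12 SA[12]=0  'bababbabaaabbbbbabbaa'
  #13 SA[13]=15  'babbaa'
  #14 SA[14]=2  'babbabaaabbbbbabbaa'
  #15 SA[15]=17  'bbaa'
  #16 SA[16]=4  'bbabaaabbbbbabbaa'
  #17 SA[17]=14  'bbabbaa'
  #18 SA[18]=13  'bbbabbaa'
  #19 SA[19]=12  'bbbbabbaa'
  #20 SA[20]=11  'bbbbbabbaa'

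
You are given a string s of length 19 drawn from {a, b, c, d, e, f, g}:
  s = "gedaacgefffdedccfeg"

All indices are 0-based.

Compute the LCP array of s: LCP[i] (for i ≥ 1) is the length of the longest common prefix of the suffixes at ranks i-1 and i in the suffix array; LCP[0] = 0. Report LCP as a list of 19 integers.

rank | idx | suffix
   0 |   3 | aacgefffdedccfeg
   1 |   4 | acgefffdedccfeg
   2 |  14 | ccfeg
   3 |  15 | cfeg
   4 |   5 | cgefffdedccfeg
   5 |   2 | daacgefffdedccfeg
   6 |  13 | dccfeg
   7 |  11 | dedccfeg
   8 |   1 | edaacgefffdedccfeg
   9 |  12 | edccfeg
  10 |   7 | efffdedccfeg
  11 |  17 | eg
  12 |  10 | fdedccfeg
  13 |  16 | feg
  14 |   9 | ffdedccfeg
  15 |   8 | fffdedccfeg
  16 |  18 | g
  17 |   0 | gedaacgefffdedccfeg
  18 |   6 | gefffdedccfeg

SA = [3, 4, 14, 15, 5, 2, 13, 11, 1, 12, 7, 17, 10, 16, 9, 8, 18, 0, 6]
rank  pair      lcp
   1  s[3:],s[4:]  1  'a'
   2  s[4:],s[14:]  0  ''
   3  s[14:],s[15:]  1  'c'
   4  s[15:],s[5:]  1  'c'
   5  s[5:],s[2:]  0  ''
   6  s[2:],s[13:]  1  'd'
   7  s[13:],s[11:]  1  'd'
   8  s[11:],s[1:]  0  ''
   9  s[1:],s[12:]  2  'ed'
  10  s[12:],s[7:]  1  'e'
  11  s[7:],s[17:]  1  'e'
  12  s[17:],s[10:]  0  ''
  13  s[10:],s[16:]  1  'f'
  14  s[16:],s[9:]  1  'f'
  15  s[9:],s[8:]  2  'ff'
  16  s[8:],s[18:]  0  ''
  17  s[18:],s[0:]  1  'g'
  18  s[0:],s[6:]  2  'ge'

[0, 1, 0, 1, 1, 0, 1, 1, 0, 2, 1, 1, 0, 1, 1, 2, 0, 1, 2]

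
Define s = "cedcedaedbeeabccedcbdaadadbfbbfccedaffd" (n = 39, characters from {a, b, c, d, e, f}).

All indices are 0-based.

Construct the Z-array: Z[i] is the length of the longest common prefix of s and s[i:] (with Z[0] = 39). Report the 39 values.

[39, 0, 0, 3, 0, 0, 0, 0, 0, 0, 0, 0, 0, 0, 1, 4, 0, 0, 1, 0, 0, 0, 0, 0, 0, 0, 0, 0, 0, 0, 0, 1, 3, 0, 0, 0, 0, 0, 0]

Z[0]=39
i=1: fresh scan; Z[1]=0
i=2: fresh scan; Z[2]=0
i=3: fresh scan; Z[3]=3 grow→box=[3,6)
i=4: min(r-i=2, Z[1]=0)=0; Z[4]=0
i=5: min(r-i=1, Z[2]=0)=0; Z[5]=0
i=6: fresh scan; Z[6]=0
i=7: fresh scan; Z[7]=0
i=8: fresh scan; Z[8]=0
i=9: fresh scan; Z[9]=0
i=10: fresh scan; Z[10]=0
i=11: fresh scan; Z[11]=0
i=12: fresh scan; Z[12]=0
i=13: fresh scan; Z[13]=0
i=14: fresh scan; Z[14]=1 grow→box=[14,15)
i=15: fresh scan; Z[15]=4 grow→box=[15,19)
i=16: min(r-i=3, Z[1]=0)=0; Z[16]=0
i=17: min(r-i=2, Z[2]=0)=0; Z[17]=0
i=18: min(r-i=1, Z[3]=3)=1; Z[18]=1
i=19: fresh scan; Z[19]=0
i=20: fresh scan; Z[20]=0
i=21: fresh scan; Z[21]=0
i=22: fresh scan; Z[22]=0
i=23: fresh scan; Z[23]=0
i=24: fresh scan; Z[24]=0
i=25: fresh scan; Z[25]=0
i=26: fresh scan; Z[26]=0
i=27: fresh scan; Z[27]=0
i=28: fresh scan; Z[28]=0
i=29: fresh scan; Z[29]=0
i=30: fresh scan; Z[30]=0
i=31: fresh scan; Z[31]=1 grow→box=[31,32)
i=32: fresh scan; Z[32]=3 grow→box=[32,35)
i=33: min(r-i=2, Z[1]=0)=0; Z[33]=0
i=34: min(r-i=1, Z[2]=0)=0; Z[34]=0
i=35: fresh scan; Z[35]=0
i=36: fresh scan; Z[36]=0
i=37: fresh scan; Z[37]=0
i=38: fresh scan; Z[38]=0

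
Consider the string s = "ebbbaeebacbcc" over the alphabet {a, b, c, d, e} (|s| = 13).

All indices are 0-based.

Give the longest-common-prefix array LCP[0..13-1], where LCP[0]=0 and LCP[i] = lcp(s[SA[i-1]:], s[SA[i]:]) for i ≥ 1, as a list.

rank | idx | suffix
   0 |   8 | acbcc
   1 |   4 | aeebacbcc
   2 |   7 | bacbcc
   3 |   3 | baeebacbcc
   4 |   2 | bbaeebacbcc
   5 |   1 | bbbaeebacbcc
   6 |  10 | bcc
   7 |  12 | c
   8 |   9 | cbcc
   9 |  11 | cc
  10 |   6 | ebacbcc
  11 |   0 | ebbbaeebacbcc
  12 |   5 | eebacbcc

SA = [8, 4, 7, 3, 2, 1, 10, 12, 9, 11, 6, 0, 5]
i: (SA[i-1],SA[i]) lcp shared
  1: (8,4) 1 'a'
  2: (4,7) 0 ''
  3: (7,3) 2 'ba'
  4: (3,2) 1 'b'
  5: (2,1) 2 'bb'
  6: (1,10) 1 'b'
  7: (10,12) 0 ''
  8: (12,9) 1 'c'
  9: (9,11) 1 'c'
  10: (11,6) 0 ''
  11: (6,0) 2 'eb'
  12: (0,5) 1 'e'

[0, 1, 0, 2, 1, 2, 1, 0, 1, 1, 0, 2, 1]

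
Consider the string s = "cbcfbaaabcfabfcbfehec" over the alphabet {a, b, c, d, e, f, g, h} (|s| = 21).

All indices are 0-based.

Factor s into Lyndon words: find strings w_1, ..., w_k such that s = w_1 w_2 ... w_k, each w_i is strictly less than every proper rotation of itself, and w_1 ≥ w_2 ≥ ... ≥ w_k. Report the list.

emit factor 1: 'c' (i=0, period=1)
emit factor 2: 'bcf' (i=1, period=3)
emit factor 3: 'b' (i=4, period=1)
emit factor 4: 'aaabcfabfcbfehec' (i=5, period=16)

["c", "bcf", "b", "aaabcfabfcbfehec"]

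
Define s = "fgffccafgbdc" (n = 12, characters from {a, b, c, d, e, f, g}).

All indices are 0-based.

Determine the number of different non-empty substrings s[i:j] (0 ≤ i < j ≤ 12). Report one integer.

71

rank | idx | suffix
   0 |   6 | afgbdc
   1 |   9 | bdc
   2 |  11 | c
   3 |   5 | cafgbdc
   4 |   4 | ccafgbdc
   5 |  10 | dc
   6 |   3 | fccafgbdc
   7 |   2 | ffccafgbdc
   8 |   7 | fgbdc
   9 |   0 | fgffccafgbdc
  10 |   8 | gbdc
  11 |   1 | gffccafgbdc

SA = [6, 9, 11, 5, 4, 10, 3, 2, 7, 0, 8, 1]
[i] adj suffixes → lcp
  [1] 6/9 → 0 ('')
  [2] 9/11 → 0 ('')
  [3] 11/5 → 1 ('c')
  [4] 5/4 → 1 ('c')
  [5] 4/10 → 0 ('')
  [6] 10/3 → 0 ('')
  [7] 3/2 → 1 ('f')
  [8] 2/7 → 1 ('f')
  [9] 7/0 → 2 ('fg')
  [10] 0/8 → 0 ('')
  [11] 8/1 → 1 ('g')

n(n+1)/2 = 12·13/2 = 78
Σ LCP = 0 + 0 + 0 + 1 + 1 + 0 + 0 + 1 + 1 + 2 + 0 + 1 = 7
distinct = 78 − 7 = 71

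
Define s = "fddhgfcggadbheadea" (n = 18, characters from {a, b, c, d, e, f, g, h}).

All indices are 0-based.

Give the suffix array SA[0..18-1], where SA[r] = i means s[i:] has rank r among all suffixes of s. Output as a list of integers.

[17, 9, 14, 11, 6, 10, 1, 15, 2, 16, 13, 5, 0, 8, 4, 7, 12, 3]

rank→(start, suffix):
  0 → (17, 'a')
  1 → (9, 'adbheadea')
  2 → (14, 'adea')
  3 → (11, 'bheadea')
  4 → (6, 'cggadbheadea')
  5 → (10, 'dbheadea')
  6 → (1, 'ddhgfcggadbheadea')
  7 → (15, 'dea')
  8 → (2, 'dhgfcggadbheadea')
  9 → (16, 'ea')
  10 → (13, 'eadea')
  11 → (5, 'fcggadbheadea')
  12 → (0, 'fddhgfcggadbheadea')
  13 → (8, 'gadbheadea')
  14 → (4, 'gfcggadbheadea')
  15 → (7, 'ggadbheadea')
  16 → (12, 'headea')
  17 → (3, 'hgfcggadbheadea')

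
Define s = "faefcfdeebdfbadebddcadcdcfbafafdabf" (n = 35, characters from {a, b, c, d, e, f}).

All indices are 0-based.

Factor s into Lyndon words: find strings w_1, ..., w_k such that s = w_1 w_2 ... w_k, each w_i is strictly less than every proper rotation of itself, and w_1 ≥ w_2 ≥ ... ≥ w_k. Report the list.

emit factor 1: 'f' (i=0, period=1)
emit factor 2: 'aefcfdeebdfb' (i=1, period=12)
emit factor 3: 'adebddc' (i=13, period=7)
emit factor 4: 'adcdcfbafafd' (i=20, period=12)
emit factor 5: 'abf' (i=32, period=3)

["f", "aefcfdeebdfb", "adebddc", "adcdcfbafafd", "abf"]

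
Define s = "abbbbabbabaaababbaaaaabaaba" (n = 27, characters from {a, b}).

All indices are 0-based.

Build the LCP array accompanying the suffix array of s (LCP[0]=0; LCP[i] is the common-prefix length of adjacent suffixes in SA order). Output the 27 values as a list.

rank | idx | suffix
   0 |  26 | a
   1 |  17 | aaaaabaaba
   2 |  18 | aaaabaaba
   3 |  19 | aaabaaba
   4 |  10 | aaababbaaaaabaaba
   5 |  23 | aaba
   6 |  20 | aabaaba
   7 |  11 | aababbaaaaabaaba
   8 |  24 | aba
   9 |   8 | abaaababbaaaaabaaba
  10 |  21 | abaaba
  11 |  12 | ababbaaaaabaaba
  12 |  14 | abbaaaaabaaba
  13 |   5 | abbabaaababbaaaaabaaba
  14 |   0 | abbbbabbabaaababbaaaaabaaba
  15 |  25 | ba
  16 |  16 | baaaaabaaba
  17 |   9 | baaababbaaaaabaaba
  18 |  22 | baaba
  19 |   7 | babaaababbaaaaabaaba
  20 |  13 | babbaaaaabaaba
  21 |   4 | babbabaaababbaaaaabaaba
  22 |  15 | bbaaaaabaaba
  23 |   6 | bbabaaababbaaaaabaaba
  24 |   3 | bbabbabaaababbaaaaabaaba
  25 |   2 | bbbabbabaaababbaaaaabaaba
  26 |   1 | bbbbabbabaaababbaaaaabaaba

SA = [26, 17, 18, 19, 10, 23, 20, 11, 24, 8, 21, 12, 14, 5, 0, 25, 16, 9, 22, 7, 13, 4, 15, 6, 3, 2, 1]
rank  pair      lcp
   1  s[26:],s[17:]  1  'a'
   2  s[17:],s[18:]  4  'aaaa'
   3  s[18:],s[19:]  3  'aaa'
   4  s[19:],s[10:]  5  'aaaba'
   5  s[10:],s[23:]  2  'aa'
   6  s[23:],s[20:]  4  'aaba'
   7  s[20:],s[11:]  4  'aaba'
   8  s[11:],s[24:]  1  'a'
   9  s[24:],s[8:]  3  'aba'
  10  s[8:],s[21:]  4  'abaa'
  11  s[21:],s[12:]  3  'aba'
  12  s[12:],s[14:]  2  'ab'
  13  s[14:],s[5:]  4  'abba'
  14  s[5:],s[0:]  3  'abb'
  15  s[0:],s[25:]  0  ''
  16  s[25:],s[16:]  2  'ba'
  17  s[16:],s[9:]  4  'baaa'
  18  s[9:],s[22:]  3  'baa'
  19  s[22:],s[7:]  2  'ba'
  20  s[7:],s[13:]  3  'bab'
  21  s[13:],s[4:]  5  'babba'
  22  s[4:],s[15:]  1  'b'
  23  s[15:],s[6:]  3  'bba'
  24  s[6:],s[3:]  4  'bbab'
  25  s[3:],s[2:]  2  'bb'
  26  s[2:],s[1:]  3  'bbb'

[0, 1, 4, 3, 5, 2, 4, 4, 1, 3, 4, 3, 2, 4, 3, 0, 2, 4, 3, 2, 3, 5, 1, 3, 4, 2, 3]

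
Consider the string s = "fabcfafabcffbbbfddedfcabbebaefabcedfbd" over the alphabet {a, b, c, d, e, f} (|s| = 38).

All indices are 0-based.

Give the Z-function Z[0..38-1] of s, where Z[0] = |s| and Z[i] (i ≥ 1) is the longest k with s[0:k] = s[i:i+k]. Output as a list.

[38, 0, 0, 0, 2, 0, 5, 0, 0, 0, 1, 1, 0, 0, 0, 1, 0, 0, 0, 0, 1, 0, 0, 0, 0, 0, 0, 0, 0, 4, 0, 0, 0, 0, 0, 1, 0, 0]

Z[0]=38
i=1: i≥r, start 0; Z[1]=0
i=2: i≥r, start 0; Z[2]=0
i=3: i≥r, start 0; Z[3]=0
i=4: i≥r, start 0; Z[4]=2 extend→box=[4,6)
i=5: min(r-i=1, Z[1]=0)=0; Z[5]=0
i=6: i≥r, start 0; Z[6]=5 extend→box=[6,11)
i=7: min(r-i=4, Z[1]=0)=0; Z[7]=0
i=8: min(r-i=3, Z[2]=0)=0; Z[8]=0
i=9: min(r-i=2, Z[3]=0)=0; Z[9]=0
i=10: min(r-i=1, Z[4]=2)=1; Z[10]=1
i=11: i≥r, start 0; Z[11]=1 extend→box=[11,12)
i=12: i≥r, start 0; Z[12]=0
i=13: i≥r, start 0; Z[13]=0
i=14: i≥r, start 0; Z[14]=0
i=15: i≥r, start 0; Z[15]=1 extend→box=[15,16)
i=16: i≥r, start 0; Z[16]=0
i=17: i≥r, start 0; Z[17]=0
i=18: i≥r, start 0; Z[18]=0
i=19: i≥r, start 0; Z[19]=0
i=20: i≥r, start 0; Z[20]=1 extend→box=[20,21)
i=21: i≥r, start 0; Z[21]=0
i=22: i≥r, start 0; Z[22]=0
i=23: i≥r, start 0; Z[23]=0
i=24: i≥r, start 0; Z[24]=0
i=25: i≥r, start 0; Z[25]=0
i=26: i≥r, start 0; Z[26]=0
i=27: i≥r, start 0; Z[27]=0
i=28: i≥r, start 0; Z[28]=0
i=29: i≥r, start 0; Z[29]=4 extend→box=[29,33)
i=30: min(r-i=3, Z[1]=0)=0; Z[30]=0
i=31: min(r-i=2, Z[2]=0)=0; Z[31]=0
i=32: min(r-i=1, Z[3]=0)=0; Z[32]=0
i=33: i≥r, start 0; Z[33]=0
i=34: i≥r, start 0; Z[34]=0
i=35: i≥r, start 0; Z[35]=1 extend→box=[35,36)
i=36: i≥r, start 0; Z[36]=0
i=37: i≥r, start 0; Z[37]=0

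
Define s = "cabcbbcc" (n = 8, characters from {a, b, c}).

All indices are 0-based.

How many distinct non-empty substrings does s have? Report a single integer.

sorted suffixes:
  #0 SA[0]=1  'abcbbcc'
  #1 SA[1]=4  'bbcc'
  #2 SA[2]=2  'bcbbcc'
  #3 SA[3]=5  'bcc'
  #4 SA[4]=7  'c'
  #5 SA[5]=0  'cabcbbcc'
  #6 SA[6]=3  'cbbcc'
  #7 SA[7]=6  'cc'

SA = [1, 4, 2, 5, 7, 0, 3, 6]
[i] adj suffixes → lcp
  [1] 1/4 → 0 ('')
  [2] 4/2 → 1 ('b')
  [3] 2/5 → 2 ('bc')
  [4] 5/7 → 0 ('')
  [5] 7/0 → 1 ('c')
  [6] 0/3 → 1 ('c')
  [7] 3/6 → 1 ('c')

n(n+1)/2 = 8·9/2 = 36
Σ LCP = 0 + 0 + 1 + 2 + 0 + 1 + 1 + 1 = 6
distinct = 36 − 6 = 30

30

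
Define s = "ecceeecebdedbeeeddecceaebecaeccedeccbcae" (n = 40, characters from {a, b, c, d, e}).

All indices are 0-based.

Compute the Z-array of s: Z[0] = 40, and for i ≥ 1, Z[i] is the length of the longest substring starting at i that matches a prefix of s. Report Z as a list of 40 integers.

Z[0]=40
i=1: i≥r, start 0; Z[1]=0
i=2: i≥r, start 0; Z[2]=0
i=3: i≥r, start 0; Z[3]=1 grow→box=[3,4)
i=4: i≥r, start 0; Z[4]=1 grow→box=[4,5)
i=5: i≥r, start 0; Z[5]=2 grow→box=[5,7)
i=6: min(r-i=1, Z[1]=0)=0; Z[6]=0
i=7: i≥r, start 0; Z[7]=1 grow→box=[7,8)
i=8: i≥r, start 0; Z[8]=0
i=9: i≥r, start 0; Z[9]=0
i=10: i≥r, start 0; Z[10]=1 grow→box=[10,11)
i=11: i≥r, start 0; Z[11]=0
i=12: i≥r, start 0; Z[12]=0
i=13: i≥r, start 0; Z[13]=1 grow→box=[13,14)
i=14: i≥r, start 0; Z[14]=1 grow→box=[14,15)
i=15: i≥r, start 0; Z[15]=1 grow→box=[15,16)
i=16: i≥r, start 0; Z[16]=0
i=17: i≥r, start 0; Z[17]=0
i=18: i≥r, start 0; Z[18]=4 grow→box=[18,22)
i=19: min(r-i=3, Z[1]=0)=0; Z[19]=0
i=20: min(r-i=2, Z[2]=0)=0; Z[20]=0
i=21: min(r-i=1, Z[3]=1)=1; Z[21]=1
i=22: i≥r, start 0; Z[22]=0
i=23: i≥r, start 0; Z[23]=1 grow→box=[23,24)
i=24: i≥r, start 0; Z[24]=0
i=25: i≥r, start 0; Z[25]=2 grow→box=[25,27)
i=26: min(r-i=1, Z[1]=0)=0; Z[26]=0
i=27: i≥r, start 0; Z[27]=0
i=28: i≥r, start 0; Z[28]=4 grow→box=[28,32)
i=29: min(r-i=3, Z[1]=0)=0; Z[29]=0
i=30: min(r-i=2, Z[2]=0)=0; Z[30]=0
i=31: min(r-i=1, Z[3]=1)=1; Z[31]=1
i=32: i≥r, start 0; Z[32]=0
i=33: i≥r, start 0; Z[33]=3 grow→box=[33,36)
i=34: min(r-i=2, Z[1]=0)=0; Z[34]=0
i=35: min(r-i=1, Z[2]=0)=0; Z[35]=0
i=36: i≥r, start 0; Z[36]=0
i=37: i≥r, start 0; Z[37]=0
i=38: i≥r, start 0; Z[38]=0
i=39: i≥r, start 0; Z[39]=1 grow→box=[39,40)

[40, 0, 0, 1, 1, 2, 0, 1, 0, 0, 1, 0, 0, 1, 1, 1, 0, 0, 4, 0, 0, 1, 0, 1, 0, 2, 0, 0, 4, 0, 0, 1, 0, 3, 0, 0, 0, 0, 0, 1]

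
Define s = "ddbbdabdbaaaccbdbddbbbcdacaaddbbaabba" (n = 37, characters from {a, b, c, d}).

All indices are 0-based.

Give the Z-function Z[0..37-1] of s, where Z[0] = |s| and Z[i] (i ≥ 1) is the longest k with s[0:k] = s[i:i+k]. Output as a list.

Z[0]=37
i=1: i≥r, start 0; Z[1]=1 scan→box=[1,2)
i=2: i≥r, start 0; Z[2]=0
i=3: i≥r, start 0; Z[3]=0
i=4: i≥r, start 0; Z[4]=1 scan→box=[4,5)
i=5: i≥r, start 0; Z[5]=0
i=6: i≥r, start 0; Z[6]=0
i=7: i≥r, start 0; Z[7]=1 scan→box=[7,8)
i=8: i≥r, start 0; Z[8]=0
i=9: i≥r, start 0; Z[9]=0
i=10: i≥r, start 0; Z[10]=0
i=11: i≥r, start 0; Z[11]=0
i=12: i≥r, start 0; Z[12]=0
i=13: i≥r, start 0; Z[13]=0
i=14: i≥r, start 0; Z[14]=0
i=15: i≥r, start 0; Z[15]=1 scan→box=[15,16)
i=16: i≥r, start 0; Z[16]=0
i=17: i≥r, start 0; Z[17]=4 scan→box=[17,21)
i=18: min(r-i=3, Z[1]=1)=1; Z[18]=1
i=19: min(r-i=2, Z[2]=0)=0; Z[19]=0
i=20: min(r-i=1, Z[3]=0)=0; Z[20]=0
i=21: i≥r, start 0; Z[21]=0
i=22: i≥r, start 0; Z[22]=0
i=23: i≥r, start 0; Z[23]=1 scan→box=[23,24)
i=24: i≥r, start 0; Z[24]=0
i=25: i≥r, start 0; Z[25]=0
i=26: i≥r, start 0; Z[26]=0
i=27: i≥r, start 0; Z[27]=0
i=28: i≥r, start 0; Z[28]=4 scan→box=[28,32)
i=29: min(r-i=3, Z[1]=1)=1; Z[29]=1
i=30: min(r-i=2, Z[2]=0)=0; Z[30]=0
i=31: min(r-i=1, Z[3]=0)=0; Z[31]=0
i=32: i≥r, start 0; Z[32]=0
i=33: i≥r, start 0; Z[33]=0
i=34: i≥r, start 0; Z[34]=0
i=35: i≥r, start 0; Z[35]=0
i=36: i≥r, start 0; Z[36]=0

[37, 1, 0, 0, 1, 0, 0, 1, 0, 0, 0, 0, 0, 0, 0, 1, 0, 4, 1, 0, 0, 0, 0, 1, 0, 0, 0, 0, 4, 1, 0, 0, 0, 0, 0, 0, 0]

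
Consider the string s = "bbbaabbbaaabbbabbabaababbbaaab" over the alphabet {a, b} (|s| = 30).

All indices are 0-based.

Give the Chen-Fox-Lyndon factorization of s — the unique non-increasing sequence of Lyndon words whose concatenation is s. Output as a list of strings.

emit factor 1: 'b' (i=0, period=1)
emit factor 2: 'b' (i=1, period=1)
emit factor 3: 'b' (i=2, period=1)
emit factor 4: 'aabbb' (i=3, period=5)
emit factor 5: 'aaabbbabbabaababbb' (i=8, period=18)
emit factor 6: 'aaab' (i=26, period=4)

["b", "b", "b", "aabbb", "aaabbbabbabaababbb", "aaab"]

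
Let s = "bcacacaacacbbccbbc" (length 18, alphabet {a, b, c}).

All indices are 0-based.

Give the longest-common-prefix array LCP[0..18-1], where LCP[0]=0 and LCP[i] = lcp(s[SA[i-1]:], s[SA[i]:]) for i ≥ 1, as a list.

[0, 1, 3, 4, 2, 0, 3, 1, 2, 2, 0, 1, 2, 4, 3, 1, 4, 1]

rank | idx | suffix
   0 |   6 | aacacbbccbbc
   1 |   4 | acaacacbbccbbc
   2 |   2 | acacaacacbbccbbc
   3 |   7 | acacbbccbbc
   4 |   9 | acbbccbbc
   5 |  15 | bbc
   6 |  11 | bbccbbc
   7 |  16 | bc
   8 |   0 | bcacacaacacbbccbbc
   9 |  12 | bccbbc
  10 |  17 | c
  11 |   5 | caacacbbccbbc
  12 |   3 | cacaacacbbccbbc
  13 |   1 | cacacaacacbbccbbc
  14 |   8 | cacbbccbbc
  15 |  14 | cbbc
  16 |  10 | cbbccbbc
  17 |  13 | ccbbc

SA = [6, 4, 2, 7, 9, 15, 11, 16, 0, 12, 17, 5, 3, 1, 8, 14, 10, 13]
i: (SA[i-1],SA[i]) lcp shared
  1: (6,4) 1 'a'
  2: (4,2) 3 'aca'
  3: (2,7) 4 'acac'
  4: (7,9) 2 'ac'
  5: (9,15) 0 ''
  6: (15,11) 3 'bbc'
  7: (11,16) 1 'b'
  8: (16,0) 2 'bc'
  9: (0,12) 2 'bc'
  10: (12,17) 0 ''
  11: (17,5) 1 'c'
  12: (5,3) 2 'ca'
  13: (3,1) 4 'caca'
  14: (1,8) 3 'cac'
  15: (8,14) 1 'c'
  16: (14,10) 4 'cbbc'
  17: (10,13) 1 'c'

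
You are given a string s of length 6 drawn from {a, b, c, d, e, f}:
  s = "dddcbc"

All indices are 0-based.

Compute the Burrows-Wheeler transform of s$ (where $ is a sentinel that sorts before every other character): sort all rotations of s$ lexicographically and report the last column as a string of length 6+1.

ccbddd$

rank  rotation last
    0  $dddcbc  c
    1  bc$dddc  c
    2  c$dddcb  b
    3  cbc$ddd  d
    4  dcbc$dd  d
    5  ddcbc$d  d
    6  dddcbc$  $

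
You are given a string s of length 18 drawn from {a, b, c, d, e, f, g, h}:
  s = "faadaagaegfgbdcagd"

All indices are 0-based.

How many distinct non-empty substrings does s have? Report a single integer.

rank | idx | suffix
   0 |   1 | aadaagaegfgbdcagd
   1 |   4 | aagaegfgbdcagd
   2 |   2 | adaagaegfgbdcagd
   3 |   7 | aegfgbdcagd
   4 |   5 | agaegfgbdcagd
   5 |  15 | agd
   6 |  12 | bdcagd
   7 |  14 | cagd
   8 |  17 | d
   9 |   3 | daagaegfgbdcagd
  10 |  13 | dcagd
  11 |   8 | egfgbdcagd
  12 |   0 | faadaagaegfgbdcagd
  13 |  10 | fgbdcagd
  14 |   6 | gaegfgbdcagd
  15 |  11 | gbdcagd
  16 |  16 | gd
  17 |   9 | gfgbdcagd

SA = [1, 4, 2, 7, 5, 15, 12, 14, 17, 3, 13, 8, 0, 10, 6, 11, 16, 9]
[i] adj suffixes → lcp
  [1] 1/4 → 2 ('aa')
  [2] 4/2 → 1 ('a')
  [3] 2/7 → 1 ('a')
  [4] 7/5 → 1 ('a')
  [5] 5/15 → 2 ('ag')
  [6] 15/12 → 0 ('')
  [7] 12/14 → 0 ('')
  [8] 14/17 → 0 ('')
  [9] 17/3 → 1 ('d')
  [10] 3/13 → 1 ('d')
  [11] 13/8 → 0 ('')
  [12] 8/0 → 0 ('')
  [13] 0/10 → 1 ('f')
  [14] 10/6 → 0 ('')
  [15] 6/11 → 1 ('g')
  [16] 11/16 → 1 ('g')
  [17] 16/9 → 1 ('g')

n(n+1)/2 = 18·19/2 = 171
Σ LCP = 0 + 2 + 1 + 1 + 1 + 2 + 0 + 0 + 0 + 1 + 1 + 0 + 0 + 1 + 0 + 1 + 1 + 1 = 13
distinct = 171 − 13 = 158

158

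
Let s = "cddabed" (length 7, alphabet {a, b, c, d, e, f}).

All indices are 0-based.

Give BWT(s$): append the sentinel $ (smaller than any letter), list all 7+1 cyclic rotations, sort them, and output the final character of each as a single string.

rank  rotation  last
    0  $cddabed  d
    1  abed$cdd  d
    2  bed$cdda  a
    3  cddabed$  $
    4  d$cddabe  e
    5  dabed$cd  d
    6  ddabed$c  c
    7  ed$cddab  b

dda$edcb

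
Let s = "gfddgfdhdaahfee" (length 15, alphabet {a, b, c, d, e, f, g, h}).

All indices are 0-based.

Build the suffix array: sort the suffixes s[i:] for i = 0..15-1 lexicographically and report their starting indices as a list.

rank | idx | suffix
   0 |   9 | aahfee
   1 |  10 | ahfee
   2 |   8 | daahfee
   3 |   2 | ddgfdhdaahfee
   4 |   3 | dgfdhdaahfee
   5 |   6 | dhdaahfee
   6 |  14 | e
   7 |  13 | ee
   8 |   1 | fddgfdhdaahfee
   9 |   5 | fdhdaahfee
  10 |  12 | fee
  11 |   0 | gfddgfdhdaahfee
  12 |   4 | gfdhdaahfee
  13 |   7 | hdaahfee
  14 |  11 | hfee

[9, 10, 8, 2, 3, 6, 14, 13, 1, 5, 12, 0, 4, 7, 11]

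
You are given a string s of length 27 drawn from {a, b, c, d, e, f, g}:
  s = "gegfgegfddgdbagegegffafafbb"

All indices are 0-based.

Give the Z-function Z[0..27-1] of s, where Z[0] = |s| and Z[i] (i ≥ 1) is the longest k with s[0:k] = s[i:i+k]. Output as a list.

Z[0]=27
i=1: i≥r, start 0; Z[1]=0
i=2: i≥r, start 0; Z[2]=1 grow→box=[2,3)
i=3: i≥r, start 0; Z[3]=0
i=4: i≥r, start 0; Z[4]=4 grow→box=[4,8)
i=5: min(r-i=3, Z[1]=0)=0; Z[5]=0
i=6: min(r-i=2, Z[2]=1)=1; Z[6]=1
i=7: min(r-i=1, Z[3]=0)=0; Z[7]=0
i=8: i≥r, start 0; Z[8]=0
i=9: i≥r, start 0; Z[9]=0
i=10: i≥r, start 0; Z[10]=1 grow→box=[10,11)
i=11: i≥r, start 0; Z[11]=0
i=12: i≥r, start 0; Z[12]=0
i=13: i≥r, start 0; Z[13]=0
i=14: i≥r, start 0; Z[14]=3 grow→box=[14,17)
i=15: min(r-i=2, Z[1]=0)=0; Z[15]=0
i=16: min(r-i=1, Z[2]=1)=1; Z[16]=4 grow→box=[16,20)
i=17: min(r-i=3, Z[1]=0)=0; Z[17]=0
i=18: min(r-i=2, Z[2]=1)=1; Z[18]=1
i=19: min(r-i=1, Z[3]=0)=0; Z[19]=0
i=20: i≥r, start 0; Z[20]=0
i=21: i≥r, start 0; Z[21]=0
i=22: i≥r, start 0; Z[22]=0
i=23: i≥r, start 0; Z[23]=0
i=24: i≥r, start 0; Z[24]=0
i=25: i≥r, start 0; Z[25]=0
i=26: i≥r, start 0; Z[26]=0

[27, 0, 1, 0, 4, 0, 1, 0, 0, 0, 1, 0, 0, 0, 3, 0, 4, 0, 1, 0, 0, 0, 0, 0, 0, 0, 0]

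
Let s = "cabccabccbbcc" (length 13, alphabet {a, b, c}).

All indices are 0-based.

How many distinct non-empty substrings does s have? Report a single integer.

68

rank | idx | suffix
   0 |   1 | abccabccbbcc
   1 |   5 | abccbbcc
   2 |   9 | bbcc
   3 |  10 | bcc
   4 |   2 | bccabccbbcc
   5 |   6 | bccbbcc
   6 |  12 | c
   7 |   0 | cabccabccbbcc
   8 |   4 | cabccbbcc
   9 |   8 | cbbcc
  10 |  11 | cc
  11 |   3 | ccabccbbcc
  12 |   7 | ccbbcc

SA = [1, 5, 9, 10, 2, 6, 12, 0, 4, 8, 11, 3, 7]
i: (SA[i-1],SA[i]) lcp shared
  1: (1,5) 4 'abcc'
  2: (5,9) 0 ''
  3: (9,10) 1 'b'
  4: (10,2) 3 'bcc'
  5: (2,6) 3 'bcc'
  6: (6,12) 0 ''
  7: (12,0) 1 'c'
  8: (0,4) 5 'cabcc'
  9: (4,8) 1 'c'
  10: (8,11) 1 'c'
  11: (11,3) 2 'cc'
  12: (3,7) 2 'cc'

n(n+1)/2 = 13·14/2 = 91
Σ LCP = 0 + 4 + 0 + 1 + 3 + 3 + 0 + 1 + 5 + 1 + 1 + 2 + 2 = 23
distinct = 91 − 23 = 68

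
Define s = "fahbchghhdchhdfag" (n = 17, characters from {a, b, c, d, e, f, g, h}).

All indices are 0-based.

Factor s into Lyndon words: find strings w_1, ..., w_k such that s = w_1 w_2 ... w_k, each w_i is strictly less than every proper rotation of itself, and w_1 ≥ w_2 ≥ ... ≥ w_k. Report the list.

emit factor 1: 'f' (i=0, period=1)
emit factor 2: 'ahbchghhdchhdf' (i=1, period=14)
emit factor 3: 'ag' (i=15, period=2)

["f", "ahbchghhdchhdf", "ag"]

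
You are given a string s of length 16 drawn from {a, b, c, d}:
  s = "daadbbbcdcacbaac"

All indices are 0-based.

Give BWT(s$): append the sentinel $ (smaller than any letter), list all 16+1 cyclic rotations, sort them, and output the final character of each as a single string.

rank  rotation           last
    0  $daadbbbcdcacbaac  c
    1  aac$daadbbbcdcacb  b
    2  aadbbbcdcacbaac$d  d
    3  ac$daadbbbcdcacba  a
    4  acbaac$daadbbbcdc  c
    5  adbbbcdcacbaac$da  a
    6  baac$daadbbbcdcac  c
    7  bbbcdcacbaac$daad  d
    8  bbcdcacbaac$daadb  b
    9  bcdcacbaac$daadbb  b
   10  c$daadbbbcdcacbaa  a
   11  cacbaac$daadbbbcd  d
   12  cbaac$daadbbbcdca  a
   13  cdcacbaac$daadbbb  b
   14  daadbbbcdcacbaac$  $
   15  dbbbcdcacbaac$daa  a
   16  dcacbaac$daadbbbc  c

cbdacacdbbadab$ac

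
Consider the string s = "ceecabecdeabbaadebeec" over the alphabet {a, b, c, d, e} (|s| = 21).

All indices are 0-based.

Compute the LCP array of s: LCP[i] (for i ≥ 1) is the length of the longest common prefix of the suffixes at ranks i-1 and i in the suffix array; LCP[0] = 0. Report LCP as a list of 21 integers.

[0, 1, 2, 1, 0, 1, 1, 2, 0, 1, 1, 1, 0, 2, 0, 1, 1, 2, 2, 1, 3]

rank | idx | suffix
   0 |  13 | aadebeec
   1 |  10 | abbaadebeec
   2 |   4 | abecdeabbaadebeec
   3 |  14 | adebeec
   4 |  12 | baadebeec
   5 |  11 | bbaadebeec
   6 |   5 | becdeabbaadebeec
   7 |  17 | beec
   8 |  20 | c
   9 |   3 | cabecdeabbaadebeec
  10 |   7 | cdeabbaadebeec
  11 |   0 | ceecabecdeabbaadebeec
  12 |   8 | deabbaadebeec
  13 |  15 | debeec
  14 |   9 | eabbaadebeec
  15 |  16 | ebeec
  16 |  19 | ec
  17 |   2 | ecabecdeabbaadebeec
  18 |   6 | ecdeabbaadebeec
  19 |  18 | eec
  20 |   1 | eecabecdeabbaadebeec

SA = [13, 10, 4, 14, 12, 11, 5, 17, 20, 3, 7, 0, 8, 15, 9, 16, 19, 2, 6, 18, 1]
i: (SA[i-1],SA[i]) lcp shared
  1: (13,10) 1 'a'
  2: (10,4) 2 'ab'
  3: (4,14) 1 'a'
  4: (14,12) 0 ''
  5: (12,11) 1 'b'
  6: (11,5) 1 'b'
  7: (5,17) 2 'be'
  8: (17,20) 0 ''
  9: (20,3) 1 'c'
  10: (3,7) 1 'c'
  11: (7,0) 1 'c'
  12: (0,8) 0 ''
  13: (8,15) 2 'de'
  14: (15,9) 0 ''
  15: (9,16) 1 'e'
  16: (16,19) 1 'e'
  17: (19,2) 2 'ec'
  18: (2,6) 2 'ec'
  19: (6,18) 1 'e'
  20: (18,1) 3 'eec'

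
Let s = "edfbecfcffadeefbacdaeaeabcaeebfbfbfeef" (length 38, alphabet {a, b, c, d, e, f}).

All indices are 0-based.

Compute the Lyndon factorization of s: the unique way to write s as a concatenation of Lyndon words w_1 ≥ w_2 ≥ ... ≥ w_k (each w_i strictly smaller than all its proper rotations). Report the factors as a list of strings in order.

["e", "df", "becfcff", "adeefb", "acdaeae", "abcaeebfbfbfeef"]

emit factor 1: 'e' (i=0, period=1)
emit factor 2: 'df' (i=1, period=2)
emit factor 3: 'becfcff' (i=3, period=7)
emit factor 4: 'adeefb' (i=10, period=6)
emit factor 5: 'acdaeae' (i=16, period=7)
emit factor 6: 'abcaeebfbfbfeef' (i=23, period=15)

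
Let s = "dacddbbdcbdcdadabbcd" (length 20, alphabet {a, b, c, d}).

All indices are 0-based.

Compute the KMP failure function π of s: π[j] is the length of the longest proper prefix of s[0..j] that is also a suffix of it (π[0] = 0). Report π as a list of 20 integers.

π[0] = 0
j=1 s[j]='a': π[1]=0 (border '')
j=2 s[j]='c': π[2]=0 (border '')
j=3 s[j]='d': π[3]=1 (border 'd')
j=4 s[j]='d': k: 1→0; π[4]=1 (border 'd')
j=5 s[j]='b': k: 1→0; π[5]=0 (border '')
j=6 s[j]='b': π[6]=0 (border '')
j=7 s[j]='d': π[7]=1 (border 'd')
j=8 s[j]='c': k: 1→0; π[8]=0 (border '')
j=9 s[j]='b': π[9]=0 (border '')
j=10 s[j]='d': π[10]=1 (border 'd')
j=11 s[j]='c': k: 1→0; π[11]=0 (border '')
j=12 s[j]='d': π[12]=1 (border 'd')
j=13 s[j]='a': π[13]=2 (border 'da')
j=14 s[j]='d': k: 2→0; π[14]=1 (border 'd')
j=15 s[j]='a': π[15]=2 (border 'da')
j=16 s[j]='b': k: 2→0; π[16]=0 (border '')
j=17 s[j]='b': π[17]=0 (border '')
j=18 s[j]='c': π[18]=0 (border '')
j=19 s[j]='d': π[19]=1 (border 'd')

[0, 0, 0, 1, 1, 0, 0, 1, 0, 0, 1, 0, 1, 2, 1, 2, 0, 0, 0, 1]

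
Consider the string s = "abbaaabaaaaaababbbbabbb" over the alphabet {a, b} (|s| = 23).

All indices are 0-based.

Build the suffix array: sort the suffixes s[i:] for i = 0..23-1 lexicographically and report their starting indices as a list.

[7, 8, 9, 3, 10, 4, 11, 5, 12, 0, 19, 14, 22, 6, 2, 18, 13, 21, 1, 17, 20, 16, 15]

rank | idx | suffix
   0 |   7 | aaaaaababbbbabbb
   1 |   8 | aaaaababbbbabbb
   2 |   9 | aaaababbbbabbb
   3 |   3 | aaabaaaaaababbbbabbb
   4 |  10 | aaababbbbabbb
   5 |   4 | aabaaaaaababbbbabbb
   6 |  11 | aababbbbabbb
   7 |   5 | abaaaaaababbbbabbb
   8 |  12 | ababbbbabbb
   9 |   0 | abbaaabaaaaaababbbbabbb
  10 |  19 | abbb
  11 |  14 | abbbbabbb
  12 |  22 | b
  13 |   6 | baaaaaababbbbabbb
  14 |   2 | baaabaaaaaababbbbabbb
  15 |  18 | babbb
  16 |  13 | babbbbabbb
  17 |  21 | bb
  18 |   1 | bbaaabaaaaaababbbbabbb
  19 |  17 | bbabbb
  20 |  20 | bbb
  21 |  16 | bbbabbb
  22 |  15 | bbbbabbb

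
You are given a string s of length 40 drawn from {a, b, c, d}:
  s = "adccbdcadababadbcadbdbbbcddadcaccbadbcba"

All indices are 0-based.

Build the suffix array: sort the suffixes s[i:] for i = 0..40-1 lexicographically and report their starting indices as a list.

[39, 9, 11, 30, 7, 13, 34, 17, 27, 0, 38, 10, 12, 33, 21, 22, 15, 36, 23, 19, 4, 29, 6, 16, 37, 32, 3, 31, 2, 24, 8, 26, 20, 14, 35, 18, 28, 5, 1, 25]

sorted suffixes:
  #0 SA[0]=39  'a'
  #1 SA[1]=9  'ababadbcadbdbbbcddadcaccbadbcba'
  #2 SA[2]=11  'abadbcadbdbbbcddadcaccbadbcba'
  #3 SA[3]=30  'accbadbcba'
  #4 SA[4]=7  'adababadbcadbdbbbcddadcaccbadbcba'
  #5 SA[5]=13  'adbcadbdbbbcddadcaccbadbcba'
  #6 SA[6]=34  'adbcba'
  #7 SA[7]=17  'adbdbbbcddadcaccbadbcba'
  #8 SA[8]=27  'adcaccbadbcba'
  #9 SA[9]=0  'adccbdcadababadbcadbdbbbcddadcaccbadbcba'
  #10 SA[10]=38  'ba'
  #11 SA[11]=10  'babadbcadbdbbbcddadcaccbadbcba'
  #12 SA[12]=12  'badbcadbdbbbcddadcaccbadbcba'
  #13 SA[13]=33  'badbcba'
  #14 SA[14]=21  'bbbcddadcaccbadbcba'
  #15 SA[15]=22  'bbcddadcaccbadbcba'
  #16 SA[16]=15  'bcadbdbbbcddadcaccbadbcba'
  #17 SA[17]=36  'bcba'
  #18 SA[18]=23  'bcddadcaccbadbcba'
  #19 SA[19]=19  'bdbbbcddadcaccbadbcba'
  #20 SA[20]=4  'bdcadababadbcadbdbbbcddadcaccbadbcba'
  #21 SA[21]=29  'caccbadbcba'
  #22 SA[22]=6  'cadababadbcadbdbbbcddadcaccbadbcba'
  #23 SA[23]=16  'cadbdbbbcddadcaccbadbcba'
  #24 SA[24]=37  'cba'
  #25 SA[25]=32  'cbadbcba'
  #26 SA[26]=3  'cbdcadababadbcadbdbbbcddadcaccbadbcba'
  #27 SA[27]=31  'ccbadbcba'
  #28 SA[28]=2  'ccbdcadababadbcadbdbbbcddadcaccbadbcba'
  #29 SA[29]=24  'cddadcaccbadbcba'
  #30 SA[30]=8  'dababadbcadbdbbbcddadcaccbadbcba'
  #31 SA[31]=26  'dadcaccbadbcba'
  #32 SA[32]=20  'dbbbcddadcaccbadbcba'
  #33 SA[33]=14  'dbcadbdbbbcddadcaccbadbcba'
  #34 SA[34]=35  'dbcba'
  #35 SA[35]=18  'dbdbbbcddadcaccbadbcba'
  #36 SA[36]=28  'dcaccbadbcba'
  #37 SA[37]=5  'dcadababadbcadbdbbbcddadcaccbadbcba'
  #38 SA[38]=1  'dccbdcadababadbcadbdbbbcddadcaccbadbcba'
  #39 SA[39]=25  'ddadcaccbadbcba'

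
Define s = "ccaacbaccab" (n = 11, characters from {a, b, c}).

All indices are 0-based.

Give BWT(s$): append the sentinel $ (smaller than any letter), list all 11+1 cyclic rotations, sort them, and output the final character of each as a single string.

rank  rotation      last
    0  $ccaacbaccab  b
    1  aacbaccab$cc  c
    2  ab$ccaacbacc  c
    3  acbaccab$cca  a
    4  accab$ccaacb  b
    5  b$ccaacbacca  a
    6  baccab$ccaac  c
    7  caacbaccab$c  c
    8  cab$ccaacbac  c
    9  cbaccab$ccaa  a
   10  ccaacbaccab$  $
   11  ccab$ccaacba  a

bccabaccca$a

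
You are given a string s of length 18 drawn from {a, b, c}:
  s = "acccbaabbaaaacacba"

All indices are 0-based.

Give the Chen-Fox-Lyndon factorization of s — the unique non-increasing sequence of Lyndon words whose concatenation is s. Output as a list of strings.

["acccb", "aabb", "aaaacacb", "a"]

emit factor 1: 'acccb' (i=0, period=5)
emit factor 2: 'aabb' (i=5, period=4)
emit factor 3: 'aaaacacb' (i=9, period=8)
emit factor 4: 'a' (i=17, period=1)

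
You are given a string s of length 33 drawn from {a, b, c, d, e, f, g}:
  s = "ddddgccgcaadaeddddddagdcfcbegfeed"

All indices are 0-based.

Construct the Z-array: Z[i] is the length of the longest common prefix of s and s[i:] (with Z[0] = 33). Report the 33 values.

Z[0]=33
i=1: outside box; Z[1]=3 grow→box=[1,4)
i=2: min(r-i=2, Z[1]=3)=2; Z[2]=2
i=3: min(r-i=1, Z[2]=2)=1; Z[3]=1
i=4: outside box; Z[4]=0
i=5: outside box; Z[5]=0
i=6: outside box; Z[6]=0
i=7: outside box; Z[7]=0
i=8: outside box; Z[8]=0
i=9: outside box; Z[9]=0
i=10: outside box; Z[10]=0
i=11: outside box; Z[11]=1 grow→box=[11,12)
i=12: outside box; Z[12]=0
i=13: outside box; Z[13]=0
i=14: outside box; Z[14]=4 grow→box=[14,18)
i=15: min(r-i=3, Z[1]=3)=3; Z[15]=4 grow→box=[15,19)
i=16: min(r-i=3, Z[1]=3)=3; Z[16]=4 grow→box=[16,20)
i=17: min(r-i=3, Z[1]=3)=3; Z[17]=3
i=18: min(r-i=2, Z[2]=2)=2; Z[18]=2
i=19: min(r-i=1, Z[3]=1)=1; Z[19]=1
i=20: outside box; Z[20]=0
i=21: outside box; Z[21]=0
i=22: outside box; Z[22]=1 grow→box=[22,23)
i=23: outside box; Z[23]=0
i=24: outside box; Z[24]=0
i=25: outside box; Z[25]=0
i=26: outside box; Z[26]=0
i=27: outside box; Z[27]=0
i=28: outside box; Z[28]=0
i=29: outside box; Z[29]=0
i=30: outside box; Z[30]=0
i=31: outside box; Z[31]=0
i=32: outside box; Z[32]=1 grow→box=[32,33)

[33, 3, 2, 1, 0, 0, 0, 0, 0, 0, 0, 1, 0, 0, 4, 4, 4, 3, 2, 1, 0, 0, 1, 0, 0, 0, 0, 0, 0, 0, 0, 0, 1]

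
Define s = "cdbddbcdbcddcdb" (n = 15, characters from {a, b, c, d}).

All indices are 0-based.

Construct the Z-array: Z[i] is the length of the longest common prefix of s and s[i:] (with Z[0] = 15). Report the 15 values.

Z[0]=15
i=1: outside box; Z[1]=0
i=2: outside box; Z[2]=0
i=3: outside box; Z[3]=0
i=4: outside box; Z[4]=0
i=5: outside box; Z[5]=0
i=6: outside box; Z[6]=3 scan→box=[6,9)
i=7: min(r-i=2, Z[1]=0)=0; Z[7]=0
i=8: min(r-i=1, Z[2]=0)=0; Z[8]=0
i=9: outside box; Z[9]=2 scan→box=[9,11)
i=10: min(r-i=1, Z[1]=0)=0; Z[10]=0
i=11: outside box; Z[11]=0
i=12: outside box; Z[12]=3 scan→box=[12,15)
i=13: min(r-i=2, Z[1]=0)=0; Z[13]=0
i=14: min(r-i=1, Z[2]=0)=0; Z[14]=0

[15, 0, 0, 0, 0, 0, 3, 0, 0, 2, 0, 0, 3, 0, 0]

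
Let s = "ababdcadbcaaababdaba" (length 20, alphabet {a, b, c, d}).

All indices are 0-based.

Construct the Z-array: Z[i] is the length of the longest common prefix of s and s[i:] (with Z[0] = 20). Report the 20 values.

Z[0]=20
i=1: fresh scan; Z[1]=0
i=2: fresh scan; Z[2]=2 scan→box=[2,4)
i=3: min(r-i=1, Z[1]=0)=0; Z[3]=0
i=4: fresh scan; Z[4]=0
i=5: fresh scan; Z[5]=0
i=6: fresh scan; Z[6]=1 scan→box=[6,7)
i=7: fresh scan; Z[7]=0
i=8: fresh scan; Z[8]=0
i=9: fresh scan; Z[9]=0
i=10: fresh scan; Z[10]=1 scan→box=[10,11)
i=11: fresh scan; Z[11]=1 scan→box=[11,12)
i=12: fresh scan; Z[12]=5 scan→box=[12,17)
i=13: min(r-i=4, Z[1]=0)=0; Z[13]=0
i=14: min(r-i=3, Z[2]=2)=2; Z[14]=2
i=15: min(r-i=2, Z[3]=0)=0; Z[15]=0
i=16: min(r-i=1, Z[4]=0)=0; Z[16]=0
i=17: fresh scan; Z[17]=3 scan→box=[17,20)
i=18: min(r-i=2, Z[1]=0)=0; Z[18]=0
i=19: min(r-i=1, Z[2]=2)=1; Z[19]=1

[20, 0, 2, 0, 0, 0, 1, 0, 0, 0, 1, 1, 5, 0, 2, 0, 0, 3, 0, 1]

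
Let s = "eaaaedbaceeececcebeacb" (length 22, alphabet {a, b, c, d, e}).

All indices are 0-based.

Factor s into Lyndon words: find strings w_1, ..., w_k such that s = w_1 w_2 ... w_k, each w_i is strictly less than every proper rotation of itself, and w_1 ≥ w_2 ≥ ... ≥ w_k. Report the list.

["e", "aaaedbaceeececcebeacb"]

emit factor 1: 'e' (i=0, period=1)
emit factor 2: 'aaaedbaceeececcebeacb' (i=1, period=21)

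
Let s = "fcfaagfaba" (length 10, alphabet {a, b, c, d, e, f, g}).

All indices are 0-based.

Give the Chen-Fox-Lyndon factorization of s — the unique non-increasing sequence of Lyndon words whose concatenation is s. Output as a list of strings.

emit factor 1: 'f' (i=0, period=1)
emit factor 2: 'cf' (i=1, period=2)
emit factor 3: 'aagfab' (i=3, period=6)
emit factor 4: 'a' (i=9, period=1)

["f", "cf", "aagfab", "a"]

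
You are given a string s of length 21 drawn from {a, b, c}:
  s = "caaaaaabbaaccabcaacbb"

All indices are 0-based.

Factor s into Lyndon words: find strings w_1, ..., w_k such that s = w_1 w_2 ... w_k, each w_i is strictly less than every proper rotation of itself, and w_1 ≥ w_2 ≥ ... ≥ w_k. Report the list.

["c", "aaaaaabbaaccabcaacbb"]

emit factor 1: 'c' (i=0, period=1)
emit factor 2: 'aaaaaabbaaccabcaacbb' (i=1, period=20)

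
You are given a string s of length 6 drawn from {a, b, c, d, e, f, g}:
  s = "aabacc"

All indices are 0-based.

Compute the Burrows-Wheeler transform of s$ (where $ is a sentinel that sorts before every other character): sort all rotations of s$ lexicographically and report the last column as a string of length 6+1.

rank  rotation last
    0  $aabacc  c
    1  aabacc$  $
    2  abacc$a  a
    3  acc$aab  b
    4  bacc$aa  a
    5  c$aabac  c
    6  cc$aaba  a

c$abaca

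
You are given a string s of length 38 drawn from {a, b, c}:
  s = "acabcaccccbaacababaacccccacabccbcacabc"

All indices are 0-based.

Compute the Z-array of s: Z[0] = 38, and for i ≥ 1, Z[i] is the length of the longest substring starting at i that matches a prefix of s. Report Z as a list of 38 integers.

[38, 0, 1, 0, 0, 2, 0, 0, 0, 0, 0, 1, 4, 0, 1, 0, 1, 0, 1, 2, 0, 0, 0, 0, 0, 5, 0, 1, 0, 0, 0, 0, 0, 5, 0, 1, 0, 0]

Z[0]=38
i=1: i≥r, start 0; Z[1]=0
i=2: i≥r, start 0; Z[2]=1 scan→box=[2,3)
i=3: i≥r, start 0; Z[3]=0
i=4: i≥r, start 0; Z[4]=0
i=5: i≥r, start 0; Z[5]=2 scan→box=[5,7)
i=6: min(r-i=1, Z[1]=0)=0; Z[6]=0
i=7: i≥r, start 0; Z[7]=0
i=8: i≥r, start 0; Z[8]=0
i=9: i≥r, start 0; Z[9]=0
i=10: i≥r, start 0; Z[10]=0
i=11: i≥r, start 0; Z[11]=1 scan→box=[11,12)
i=12: i≥r, start 0; Z[12]=4 scan→box=[12,16)
i=13: min(r-i=3, Z[1]=0)=0; Z[13]=0
i=14: min(r-i=2, Z[2]=1)=1; Z[14]=1
i=15: min(r-i=1, Z[3]=0)=0; Z[15]=0
i=16: i≥r, start 0; Z[16]=1 scan→box=[16,17)
i=17: i≥r, start 0; Z[17]=0
i=18: i≥r, start 0; Z[18]=1 scan→box=[18,19)
i=19: i≥r, start 0; Z[19]=2 scan→box=[19,21)
i=20: min(r-i=1, Z[1]=0)=0; Z[20]=0
i=21: i≥r, start 0; Z[21]=0
i=22: i≥r, start 0; Z[22]=0
i=23: i≥r, start 0; Z[23]=0
i=24: i≥r, start 0; Z[24]=0
i=25: i≥r, start 0; Z[25]=5 scan→box=[25,30)
i=26: min(r-i=4, Z[1]=0)=0; Z[26]=0
i=27: min(r-i=3, Z[2]=1)=1; Z[27]=1
i=28: min(r-i=2, Z[3]=0)=0; Z[28]=0
i=29: min(r-i=1, Z[4]=0)=0; Z[29]=0
i=30: i≥r, start 0; Z[30]=0
i=31: i≥r, start 0; Z[31]=0
i=32: i≥r, start 0; Z[32]=0
i=33: i≥r, start 0; Z[33]=5 scan→box=[33,38)
i=34: min(r-i=4, Z[1]=0)=0; Z[34]=0
i=35: min(r-i=3, Z[2]=1)=1; Z[35]=1
i=36: min(r-i=2, Z[3]=0)=0; Z[36]=0
i=37: min(r-i=1, Z[4]=0)=0; Z[37]=0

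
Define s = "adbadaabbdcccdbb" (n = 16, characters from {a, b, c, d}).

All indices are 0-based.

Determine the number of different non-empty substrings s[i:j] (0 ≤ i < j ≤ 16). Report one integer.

120

rank | idx | suffix
   0 |   5 | aabbdcccdbb
   1 |   6 | abbdcccdbb
   2 |   3 | adaabbdcccdbb
   3 |   0 | adbadaabbdcccdbb
   4 |  15 | b
   5 |   2 | badaabbdcccdbb
   6 |  14 | bb
   7 |   7 | bbdcccdbb
   8 |   8 | bdcccdbb
   9 |  10 | cccdbb
  10 |  11 | ccdbb
  11 |  12 | cdbb
  12 |   4 | daabbdcccdbb
  13 |   1 | dbadaabbdcccdbb
  14 |  13 | dbb
  15 |   9 | dcccdbb

SA = [5, 6, 3, 0, 15, 2, 14, 7, 8, 10, 11, 12, 4, 1, 13, 9]
rank  pair      lcp
   1  s[5:],s[6:]  1  'a'
   2  s[6:],s[3:]  1  'a'
   3  s[3:],s[0:]  2  'ad'
   4  s[0:],s[15:]  0  ''
   5  s[15:],s[2:]  1  'b'
   6  s[2:],s[14:]  1  'b'
   7  s[14:],s[7:]  2  'bb'
   8  s[7:],s[8:]  1  'b'
   9  s[8:],s[10:]  0  ''
  10  s[10:],s[11:]  2  'cc'
  11  s[11:],s[12:]  1  'c'
  12  s[12:],s[4:]  0  ''
  13  s[4:],s[1:]  1  'd'
  14  s[1:],s[13:]  2  'db'
  15  s[13:],s[9:]  1  'd'

n(n+1)/2 = 16·17/2 = 136
Σ LCP = 0 + 1 + 1 + 2 + 0 + 1 + 1 + 2 + 1 + 0 + 2 + 1 + 0 + 1 + 2 + 1 = 16
distinct = 136 − 16 = 120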